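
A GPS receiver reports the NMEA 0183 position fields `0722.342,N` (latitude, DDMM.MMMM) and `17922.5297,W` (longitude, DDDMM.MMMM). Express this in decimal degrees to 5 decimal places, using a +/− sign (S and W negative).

Lat: split at 2 digits → 07° and 22.342′; 7 + 22.342/60 = 7.372367
N → positive
Lon: split at 3 digits → 179° and 22.5297′; 179 + 22.5297/60 = 179.375495
hemisphere W, so the sign is −

7.37237, -179.37550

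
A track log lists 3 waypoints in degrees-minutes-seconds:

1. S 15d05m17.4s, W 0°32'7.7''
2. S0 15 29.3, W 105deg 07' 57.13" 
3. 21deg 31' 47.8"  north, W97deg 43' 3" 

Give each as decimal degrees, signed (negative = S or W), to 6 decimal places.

1. -15.088167, -0.535472
2. -0.258139, -105.132536
3. 21.529944, -97.717500

Point 1:
  φ: 15 + 5/60 + 17.4/3600 = 15.0881667
  hemisphere S, so the sign is −
  Lon: 32′ + 7.7″ = 32.12833′; 0 + 32.12833/60 = 0.5354722
  W → negative
Point 2:
  φ: 15′ + 29.3″ = 15.48833′; 0 + 15.48833/60 = 0.2581389
  S ⇒ negate
  λ: 105 + 7/60 + 57.13/3600 = 105.1325361
  W ⇒ negate
Point 3:
  Latitude: 31′ + 47.8″ = 31.79667′; 21 + 31.79667/60 = 21.5299444
  N → positive
  Lon: 97 + 43/60 + 3/3600 = 97.7175000
  W → negative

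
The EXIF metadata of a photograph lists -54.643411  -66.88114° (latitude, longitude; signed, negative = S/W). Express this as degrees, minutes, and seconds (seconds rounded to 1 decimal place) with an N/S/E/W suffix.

Latitude is negative → S; |value| = 54.643411
Lat: 0.643411° → 38.60466′; 0.60466 × 60 = 36.280″
Longitude is negative → W; |value| = 66.881140
Longitude: 0.881140° → 52.86840′; 0.86840 × 60 = 52.104″

54°38′36.3″ S, 66°52′52.1″ W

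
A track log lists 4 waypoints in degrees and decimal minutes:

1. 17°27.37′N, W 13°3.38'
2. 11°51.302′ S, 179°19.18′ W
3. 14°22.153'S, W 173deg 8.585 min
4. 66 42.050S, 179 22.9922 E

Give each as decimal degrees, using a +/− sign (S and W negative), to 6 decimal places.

1. 17.456167, -13.056333
2. -11.855033, -179.319667
3. -14.369217, -173.143083
4. -66.700833, 179.383203

Point 1:
  φ: 17 + 27.37/60 = 17.4561667
  N ⇒ keep positive
  Longitude: 13 + 3.38/60 = 13.0563333
  W → negative
Point 2:
  Latitude: 11 + 51.302/60 = 11.8550333
  hemisphere S, so the sign is −
  Lon: 179 + 19.18/60 = 179.3196667
  W ⇒ negate
Point 3:
  Latitude: 14 + 22.153/60 = 14.3692167
  S → negative
  Lon: 8.585′ = 0.143083°; total 173.1430833
  hemisphere W, so the sign is −
Point 4:
  Lat: 42.05′ = 0.700833°; total 66.7008333
  S → negative
  λ: 22.9922′ = 0.383203°; total 179.3832033
  E ⇒ keep positive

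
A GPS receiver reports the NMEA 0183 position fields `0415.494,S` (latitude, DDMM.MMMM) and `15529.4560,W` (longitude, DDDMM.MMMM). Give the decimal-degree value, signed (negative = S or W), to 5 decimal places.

-4.25823, -155.49093

Lat: degrees = first 2 digits = 4, minutes = 15.494; 4 + 15.494/60 = 4.258233
S ⇒ negate
λ: split at 3 digits → 155° and 29.456′; 155 + 29.456/60 = 155.490933
hemisphere W, so the sign is −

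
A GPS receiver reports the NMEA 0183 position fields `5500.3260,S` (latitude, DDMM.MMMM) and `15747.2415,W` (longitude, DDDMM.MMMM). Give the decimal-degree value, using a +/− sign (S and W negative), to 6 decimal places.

φ: split at 2 digits → 55° and 0.326′; 55 + 0.326/60 = 55.0054333
hemisphere S, so the sign is −
λ: degrees = first 3 digits = 157, minutes = 47.2415; 157 + 47.2415/60 = 157.7873583
W → negative

-55.005433, -157.787358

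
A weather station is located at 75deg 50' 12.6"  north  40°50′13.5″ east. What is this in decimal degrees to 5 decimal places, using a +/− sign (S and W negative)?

φ: 50′ + 12.6″ = 50.21000′; 75 + 50.21000/60 = 75.836833
N ⇒ keep positive
Longitude: 40° + 50/60 + 13.5/3600 = 40 + 0.833333 + 0.003750 = 40.837083
E ⇒ keep positive

75.83683, 40.83708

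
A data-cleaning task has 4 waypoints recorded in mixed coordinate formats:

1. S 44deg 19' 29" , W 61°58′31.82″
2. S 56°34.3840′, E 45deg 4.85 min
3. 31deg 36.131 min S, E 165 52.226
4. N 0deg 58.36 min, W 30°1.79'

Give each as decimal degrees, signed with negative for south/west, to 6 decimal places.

Point 1:
  Latitude: 19′ + 29″ = 19.48333′; 44 + 19.48333/60 = 44.3247222
  S → negative
  Lon: 61 + 58/60 + 31.82/3600 = 61.9755056
  W ⇒ negate
Point 2:
  Latitude: 34.384′ = 0.573067°; total 56.5730667
  hemisphere S, so the sign is −
  Lon: 4.85′ = 0.080833°; total 45.0808333
  E ⇒ keep positive
Point 3:
  Lat: 36.131′ = 0.602183°; total 31.6021833
  S ⇒ negate
  Longitude: 52.226′ = 0.870433°; total 165.8704333
  E → positive
Point 4:
  φ: 58.36′ = 0.972667°; total 0.9726667
  N → positive
  λ: 30 + 1.79/60 = 30.0298333
  W ⇒ negate

1. -44.324722, -61.975506
2. -56.573067, 45.080833
3. -31.602183, 165.870433
4. 0.972667, -30.029833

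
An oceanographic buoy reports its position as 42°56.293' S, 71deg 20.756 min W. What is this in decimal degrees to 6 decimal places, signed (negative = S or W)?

-42.938217, -71.345933

Lat: 56.293′ = 0.938217°; total 42.9382167
S → negative
Longitude: 71 + 20.756/60 = 71.3459333
hemisphere W, so the sign is −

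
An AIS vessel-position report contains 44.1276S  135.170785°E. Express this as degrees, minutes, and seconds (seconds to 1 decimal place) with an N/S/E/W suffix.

44°07′39.4″ S, 135°10′14.8″ E

Lat: 0.127600 × 60 = 7.65600′ → 7′, remainder × 60 = 39.360″
λ: 0.170785° → 10.24710′; 0.24710 × 60 = 14.826″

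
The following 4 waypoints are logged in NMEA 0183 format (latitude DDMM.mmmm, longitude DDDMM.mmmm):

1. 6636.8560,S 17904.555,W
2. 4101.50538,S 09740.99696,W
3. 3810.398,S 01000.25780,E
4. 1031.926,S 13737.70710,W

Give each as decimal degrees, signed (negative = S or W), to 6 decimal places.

Point 1:
  φ: degrees = first 2 digits = 66, minutes = 36.856; 66 + 36.856/60 = 66.6142667
  S ⇒ negate
  Lon: split at 3 digits → 179° and 4.555′; 179 + 4.555/60 = 179.0759167
  W → negative
Point 2:
  Latitude: degrees = first 2 digits = 41, minutes = 1.50538; 41 + 1.50538/60 = 41.0250897
  S → negative
  Lon: split at 3 digits → 097° and 40.99696′; 97 + 40.99696/60 = 97.6832827
  hemisphere W, so the sign is −
Point 3:
  φ: degrees = first 2 digits = 38, minutes = 10.398; 38 + 10.398/60 = 38.1733000
  hemisphere S, so the sign is −
  Longitude: degrees = first 3 digits = 10, minutes = 0.2578; 10 + 0.2578/60 = 10.0042967
  E → positive
Point 4:
  Lat: split at 2 digits → 10° and 31.926′; 10 + 31.926/60 = 10.5321000
  hemisphere S, so the sign is −
  Lon: split at 3 digits → 137° and 37.7071′; 137 + 37.7071/60 = 137.6284517
  W ⇒ negate

1. -66.614267, -179.075917
2. -41.025090, -97.683283
3. -38.173300, 10.004297
4. -10.532100, -137.628452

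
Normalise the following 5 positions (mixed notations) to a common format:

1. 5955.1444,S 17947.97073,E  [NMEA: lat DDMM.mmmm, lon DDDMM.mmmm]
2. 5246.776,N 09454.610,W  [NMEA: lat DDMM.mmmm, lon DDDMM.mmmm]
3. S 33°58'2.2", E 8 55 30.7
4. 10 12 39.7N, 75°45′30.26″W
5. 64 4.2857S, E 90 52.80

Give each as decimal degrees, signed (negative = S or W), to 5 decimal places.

1. -59.91907, 179.79951
2. 52.77960, -94.91017
3. -33.96728, 8.92519
4. 10.21103, -75.75841
5. -64.07143, 90.88000

Point 1:
  Lat: split at 2 digits → 59° and 55.1444′; 59 + 55.1444/60 = 59.919073
  hemisphere S, so the sign is −
  Longitude: degrees = first 3 digits = 179, minutes = 47.97073; 179 + 47.97073/60 = 179.799512
  E ⇒ keep positive
Point 2:
  Latitude: split at 2 digits → 52° and 46.776′; 52 + 46.776/60 = 52.779600
  N → positive
  λ: degrees = first 3 digits = 94, minutes = 54.61; 94 + 54.61/60 = 94.910167
  W ⇒ negate
Point 3:
  φ: 33° + 58/60 + 2.2/3600 = 33 + 0.966667 + 0.000611 = 33.967278
  hemisphere S, so the sign is −
  λ: 8 + 55/60 + 30.7/3600 = 8.925194
  E ⇒ keep positive
Point 4:
  φ: 10° + 12/60 + 39.7/3600 = 10 + 0.200000 + 0.011028 = 10.211028
  N ⇒ keep positive
  λ: 75 + 45/60 + 30.26/3600 = 75.758406
  W ⇒ negate
Point 5:
  Lat: 4.2857′ = 0.071428°; total 64.071428
  S → negative
  Longitude: 52.8′ = 0.880000°; total 90.880000
  E → positive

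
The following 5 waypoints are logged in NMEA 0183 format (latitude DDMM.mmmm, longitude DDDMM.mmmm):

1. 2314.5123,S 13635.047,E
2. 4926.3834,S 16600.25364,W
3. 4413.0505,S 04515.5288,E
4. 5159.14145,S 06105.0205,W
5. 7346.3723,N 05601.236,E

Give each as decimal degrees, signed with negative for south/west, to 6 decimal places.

Point 1:
  Lat: split at 2 digits → 23° and 14.5123′; 23 + 14.5123/60 = 23.2418717
  S ⇒ negate
  Lon: split at 3 digits → 136° and 35.047′; 136 + 35.047/60 = 136.5841167
  E → positive
Point 2:
  Latitude: split at 2 digits → 49° and 26.3834′; 49 + 26.3834/60 = 49.4397233
  S ⇒ negate
  Lon: split at 3 digits → 166° and 0.25364′; 166 + 0.25364/60 = 166.0042273
  W ⇒ negate
Point 3:
  Latitude: split at 2 digits → 44° and 13.0505′; 44 + 13.0505/60 = 44.2175083
  S → negative
  Longitude: split at 3 digits → 045° and 15.5288′; 45 + 15.5288/60 = 45.2588133
  E → positive
Point 4:
  Latitude: degrees = first 2 digits = 51, minutes = 59.14145; 51 + 59.14145/60 = 51.9856908
  S ⇒ negate
  Lon: degrees = first 3 digits = 61, minutes = 5.0205; 61 + 5.0205/60 = 61.0836750
  W ⇒ negate
Point 5:
  Latitude: split at 2 digits → 73° and 46.3723′; 73 + 46.3723/60 = 73.7728717
  N → positive
  Lon: split at 3 digits → 056° and 1.236′; 56 + 1.236/60 = 56.0206000
  E ⇒ keep positive

1. -23.241872, 136.584117
2. -49.439723, -166.004227
3. -44.217508, 45.258813
4. -51.985691, -61.083675
5. 73.772872, 56.020600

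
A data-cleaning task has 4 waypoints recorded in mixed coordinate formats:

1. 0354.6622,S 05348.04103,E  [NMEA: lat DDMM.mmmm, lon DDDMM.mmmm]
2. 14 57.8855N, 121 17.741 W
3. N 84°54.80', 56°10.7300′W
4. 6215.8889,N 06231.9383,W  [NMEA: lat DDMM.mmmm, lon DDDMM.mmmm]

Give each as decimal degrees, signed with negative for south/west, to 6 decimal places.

1. -3.911037, 53.800684
2. 14.964758, -121.295683
3. 84.913333, -56.178833
4. 62.264815, -62.532305

Point 1:
  Lat: degrees = first 2 digits = 3, minutes = 54.6622; 3 + 54.6622/60 = 3.9110367
  S → negative
  Longitude: degrees = first 3 digits = 53, minutes = 48.04103; 53 + 48.04103/60 = 53.8006838
  E → positive
Point 2:
  φ: 14 + 57.8855/60 = 14.9647583
  N → positive
  λ: 121 + 17.741/60 = 121.2956833
  W → negative
Point 3:
  Lat: 54.8′ = 0.913333°; total 84.9133333
  N → positive
  Lon: 10.73′ = 0.178833°; total 56.1788333
  hemisphere W, so the sign is −
Point 4:
  Lat: split at 2 digits → 62° and 15.8889′; 62 + 15.8889/60 = 62.2648150
  N → positive
  Longitude: split at 3 digits → 062° and 31.9383′; 62 + 31.9383/60 = 62.5323050
  W → negative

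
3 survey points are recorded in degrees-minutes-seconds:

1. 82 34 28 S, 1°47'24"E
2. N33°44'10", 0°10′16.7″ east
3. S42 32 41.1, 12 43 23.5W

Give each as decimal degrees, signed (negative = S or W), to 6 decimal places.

Point 1:
  Lat: 82 + 34/60 + 28/3600 = 82.5744444
  hemisphere S, so the sign is −
  λ: 47′ + 24″ = 47.40000′; 1 + 47.40000/60 = 1.7900000
  E → positive
Point 2:
  φ: 33 + 44/60 + 10/3600 = 33.7361111
  N → positive
  λ: 0° + 10/60 + 16.7/3600 = 0 + 0.166667 + 0.004639 = 0.1713056
  E → positive
Point 3:
  Latitude: 32′ + 41.1″ = 32.68500′; 42 + 32.68500/60 = 42.5447500
  S → negative
  Longitude: 43′ + 23.5″ = 43.39167′; 12 + 43.39167/60 = 12.7231944
  W ⇒ negate

1. -82.574444, 1.790000
2. 33.736111, 0.171306
3. -42.544750, -12.723194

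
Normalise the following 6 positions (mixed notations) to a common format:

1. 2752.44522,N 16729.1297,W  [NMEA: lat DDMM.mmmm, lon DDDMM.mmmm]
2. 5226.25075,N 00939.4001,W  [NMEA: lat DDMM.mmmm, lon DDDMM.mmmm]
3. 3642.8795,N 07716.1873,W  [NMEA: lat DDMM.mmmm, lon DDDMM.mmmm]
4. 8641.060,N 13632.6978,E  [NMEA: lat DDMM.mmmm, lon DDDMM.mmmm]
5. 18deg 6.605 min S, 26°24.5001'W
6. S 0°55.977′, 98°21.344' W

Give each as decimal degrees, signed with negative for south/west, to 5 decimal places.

1. 27.87409, -167.48550
2. 52.43751, -9.65667
3. 36.71466, -77.26979
4. 86.68433, 136.54496
5. -18.11008, -26.40834
6. -0.93295, -98.35573

Point 1:
  Latitude: degrees = first 2 digits = 27, minutes = 52.44522; 27 + 52.44522/60 = 27.874087
  N → positive
  λ: degrees = first 3 digits = 167, minutes = 29.1297; 167 + 29.1297/60 = 167.485495
  W ⇒ negate
Point 2:
  φ: degrees = first 2 digits = 52, minutes = 26.25075; 52 + 26.25075/60 = 52.437513
  N → positive
  Lon: degrees = first 3 digits = 9, minutes = 39.4001; 9 + 39.4001/60 = 9.656668
  W ⇒ negate
Point 3:
  Latitude: split at 2 digits → 36° and 42.8795′; 36 + 42.8795/60 = 36.714658
  N ⇒ keep positive
  Lon: degrees = first 3 digits = 77, minutes = 16.1873; 77 + 16.1873/60 = 77.269788
  W ⇒ negate
Point 4:
  φ: split at 2 digits → 86° and 41.06′; 86 + 41.06/60 = 86.684333
  N ⇒ keep positive
  Lon: split at 3 digits → 136° and 32.6978′; 136 + 32.6978/60 = 136.544963
  E → positive
Point 5:
  Latitude: 6.605′ = 0.110083°; total 18.110083
  S → negative
  Lon: 26 + 24.5001/60 = 26.408335
  W → negative
Point 6:
  Lat: 55.977′ = 0.932950°; total 0.932950
  S → negative
  λ: 98 + 21.344/60 = 98.355733
  hemisphere W, so the sign is −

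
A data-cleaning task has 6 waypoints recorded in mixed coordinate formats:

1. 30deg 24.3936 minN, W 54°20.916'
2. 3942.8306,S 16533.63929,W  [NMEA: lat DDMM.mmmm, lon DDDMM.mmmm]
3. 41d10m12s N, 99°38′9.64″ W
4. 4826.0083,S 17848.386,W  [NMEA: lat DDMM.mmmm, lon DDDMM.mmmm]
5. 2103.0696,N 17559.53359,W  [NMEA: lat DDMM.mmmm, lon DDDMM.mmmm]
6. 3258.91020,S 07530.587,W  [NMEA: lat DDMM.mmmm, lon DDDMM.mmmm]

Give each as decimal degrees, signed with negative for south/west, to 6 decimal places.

1. 30.406560, -54.348600
2. -39.713843, -165.560655
3. 41.170000, -99.636011
4. -48.433472, -178.806433
5. 21.051160, -175.992227
6. -32.981837, -75.509783

Point 1:
  φ: 30 + 24.3936/60 = 30.4065600
  N ⇒ keep positive
  Lon: 54 + 20.916/60 = 54.3486000
  W ⇒ negate
Point 2:
  φ: degrees = first 2 digits = 39, minutes = 42.8306; 39 + 42.8306/60 = 39.7138433
  S ⇒ negate
  Longitude: split at 3 digits → 165° and 33.63929′; 165 + 33.63929/60 = 165.5606548
  W ⇒ negate
Point 3:
  Lat: 10′ + 12″ = 10.20000′; 41 + 10.20000/60 = 41.1700000
  N ⇒ keep positive
  λ: 38′ + 9.64″ = 38.16067′; 99 + 38.16067/60 = 99.6360111
  W ⇒ negate
Point 4:
  Lat: split at 2 digits → 48° and 26.0083′; 48 + 26.0083/60 = 48.4334717
  S → negative
  λ: degrees = first 3 digits = 178, minutes = 48.386; 178 + 48.386/60 = 178.8064333
  W ⇒ negate
Point 5:
  Latitude: split at 2 digits → 21° and 3.0696′; 21 + 3.0696/60 = 21.0511600
  N → positive
  Longitude: split at 3 digits → 175° and 59.53359′; 175 + 59.53359/60 = 175.9922265
  W ⇒ negate
Point 6:
  φ: split at 2 digits → 32° and 58.9102′; 32 + 58.9102/60 = 32.9818367
  hemisphere S, so the sign is −
  Longitude: degrees = first 3 digits = 75, minutes = 30.587; 75 + 30.587/60 = 75.5097833
  W ⇒ negate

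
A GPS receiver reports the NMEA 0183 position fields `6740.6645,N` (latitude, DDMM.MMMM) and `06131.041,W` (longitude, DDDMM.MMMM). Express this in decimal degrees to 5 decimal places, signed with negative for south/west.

φ: split at 2 digits → 67° and 40.6645′; 67 + 40.6645/60 = 67.677742
N → positive
λ: degrees = first 3 digits = 61, minutes = 31.041; 61 + 31.041/60 = 61.517350
W ⇒ negate

67.67774, -61.51735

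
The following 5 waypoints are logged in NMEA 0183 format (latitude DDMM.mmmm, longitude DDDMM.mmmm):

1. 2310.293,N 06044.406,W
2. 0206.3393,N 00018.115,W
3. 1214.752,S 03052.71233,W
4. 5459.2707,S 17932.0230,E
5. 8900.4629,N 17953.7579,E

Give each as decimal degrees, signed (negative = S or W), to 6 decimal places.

Point 1:
  Lat: split at 2 digits → 23° and 10.293′; 23 + 10.293/60 = 23.1715500
  N → positive
  Lon: degrees = first 3 digits = 60, minutes = 44.406; 60 + 44.406/60 = 60.7401000
  hemisphere W, so the sign is −
Point 2:
  φ: degrees = first 2 digits = 2, minutes = 6.3393; 2 + 6.3393/60 = 2.1056550
  N ⇒ keep positive
  Lon: split at 3 digits → 000° and 18.115′; 0 + 18.115/60 = 0.3019167
  hemisphere W, so the sign is −
Point 3:
  Lat: degrees = first 2 digits = 12, minutes = 14.752; 12 + 14.752/60 = 12.2458667
  S → negative
  Lon: degrees = first 3 digits = 30, minutes = 52.71233; 30 + 52.71233/60 = 30.8785388
  W ⇒ negate
Point 4:
  φ: split at 2 digits → 54° and 59.2707′; 54 + 59.2707/60 = 54.9878450
  S ⇒ negate
  Longitude: degrees = first 3 digits = 179, minutes = 32.023; 179 + 32.023/60 = 179.5337167
  E → positive
Point 5:
  Lat: degrees = first 2 digits = 89, minutes = 0.4629; 89 + 0.4629/60 = 89.0077150
  N ⇒ keep positive
  Lon: split at 3 digits → 179° and 53.7579′; 179 + 53.7579/60 = 179.8959650
  E ⇒ keep positive

1. 23.171550, -60.740100
2. 2.105655, -0.301917
3. -12.245867, -30.878539
4. -54.987845, 179.533717
5. 89.007715, 179.895965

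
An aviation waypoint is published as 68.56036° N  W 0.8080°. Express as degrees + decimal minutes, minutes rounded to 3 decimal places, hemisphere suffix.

Lat: minutes = (68.560360 − 68) × 60 = 33.62160
Lon: 0° + 0.808000 × 60 = 0° 48.48000′

68° 33.622′ N, 0° 48.480′ W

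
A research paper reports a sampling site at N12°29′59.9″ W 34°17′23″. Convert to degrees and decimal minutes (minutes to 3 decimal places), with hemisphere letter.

12° 29.998′ N, 34° 17.383′ W

Latitude: seconds/60 = 0.99833; minutes = 29 + 0.99833 = 29.99833
λ: 17 + 23/60 = 17.38333′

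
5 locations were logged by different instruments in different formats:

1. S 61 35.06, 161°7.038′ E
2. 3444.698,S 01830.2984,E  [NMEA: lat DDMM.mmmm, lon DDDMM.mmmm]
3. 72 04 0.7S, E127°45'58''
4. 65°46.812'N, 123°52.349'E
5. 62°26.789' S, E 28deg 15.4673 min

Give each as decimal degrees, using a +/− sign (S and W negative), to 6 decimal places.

Point 1:
  Latitude: 35.06′ = 0.584333°; total 61.5843333
  hemisphere S, so the sign is −
  λ: 7.038′ = 0.117300°; total 161.1173000
  E ⇒ keep positive
Point 2:
  Latitude: degrees = first 2 digits = 34, minutes = 44.698; 34 + 44.698/60 = 34.7449667
  S ⇒ negate
  Longitude: split at 3 digits → 018° and 30.2984′; 18 + 30.2984/60 = 18.5049733
  E ⇒ keep positive
Point 3:
  Latitude: 72° + 4/60 + 0.7/3600 = 72 + 0.066667 + 0.000194 = 72.0668611
  hemisphere S, so the sign is −
  Longitude: 127° + 45/60 + 58/3600 = 127 + 0.750000 + 0.016111 = 127.7661111
  E ⇒ keep positive
Point 4:
  Latitude: 46.812′ = 0.780200°; total 65.7802000
  N → positive
  Lon: 123 + 52.349/60 = 123.8724833
  E ⇒ keep positive
Point 5:
  φ: 62 + 26.789/60 = 62.4464833
  hemisphere S, so the sign is −
  Lon: 28 + 15.4673/60 = 28.2577883
  E → positive

1. -61.584333, 161.117300
2. -34.744967, 18.504973
3. -72.066861, 127.766111
4. 65.780200, 123.872483
5. -62.446483, 28.257788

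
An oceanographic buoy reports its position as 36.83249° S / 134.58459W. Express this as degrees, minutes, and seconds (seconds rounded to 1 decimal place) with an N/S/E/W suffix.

φ: 0.832490 × 60 = 49.94940′ → 49′, remainder × 60 = 56.964″
Lon: 0.584590° → 35.07540′; 0.07540 × 60 = 4.524″

36°49′57.0″ S, 134°35′4.5″ W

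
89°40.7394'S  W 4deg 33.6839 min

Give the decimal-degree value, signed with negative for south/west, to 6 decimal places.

-89.678990, -4.561398

Latitude: 40.7394′ = 0.678990°; total 89.6789900
S → negative
Longitude: 33.6839′ = 0.561398°; total 4.5613983
W ⇒ negate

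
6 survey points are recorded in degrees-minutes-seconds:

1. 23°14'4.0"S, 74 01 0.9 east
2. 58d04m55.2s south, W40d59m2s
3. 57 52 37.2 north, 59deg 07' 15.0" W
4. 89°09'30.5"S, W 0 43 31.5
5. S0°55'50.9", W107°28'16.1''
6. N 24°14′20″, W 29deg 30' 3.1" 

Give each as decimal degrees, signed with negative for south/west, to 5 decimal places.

Point 1:
  Latitude: 14′ + 4″ = 14.06667′; 23 + 14.06667/60 = 23.234444
  S → negative
  Lon: 74° + 1/60 + 0.9/3600 = 74 + 0.016667 + 0.000250 = 74.016917
  E → positive
Point 2:
  φ: 58° + 4/60 + 55.2/3600 = 58 + 0.066667 + 0.015333 = 58.082000
  S ⇒ negate
  Lon: 59′ + 2″ = 59.03333′; 40 + 59.03333/60 = 40.983889
  W ⇒ negate
Point 3:
  φ: 57° + 52/60 + 37.2/3600 = 57 + 0.866667 + 0.010333 = 57.877000
  N → positive
  Lon: 7′ + 15″ = 7.25000′; 59 + 7.25000/60 = 59.120833
  hemisphere W, so the sign is −
Point 4:
  Lat: 89° + 9/60 + 30.5/3600 = 89 + 0.150000 + 0.008472 = 89.158472
  S ⇒ negate
  Longitude: 0° + 43/60 + 31.5/3600 = 0 + 0.716667 + 0.008750 = 0.725417
  hemisphere W, so the sign is −
Point 5:
  Lat: 0 + 55/60 + 50.9/3600 = 0.930806
  S → negative
  Lon: 107° + 28/60 + 16.1/3600 = 107 + 0.466667 + 0.004472 = 107.471139
  W ⇒ negate
Point 6:
  φ: 24° + 14/60 + 20/3600 = 24 + 0.233333 + 0.005556 = 24.238889
  N → positive
  λ: 30′ + 3.1″ = 30.05167′; 29 + 30.05167/60 = 29.500861
  hemisphere W, so the sign is −

1. -23.23444, 74.01692
2. -58.08200, -40.98389
3. 57.87700, -59.12083
4. -89.15847, -0.72542
5. -0.93081, -107.47114
6. 24.23889, -29.50086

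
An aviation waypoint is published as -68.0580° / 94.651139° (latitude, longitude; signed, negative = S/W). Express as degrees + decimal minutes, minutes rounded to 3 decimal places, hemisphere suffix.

68° 3.480′ S, 94° 39.068′ E

Latitude is negative → S; |value| = 68.058000
Lat: minutes = (68.058000 − 68) × 60 = 3.48000
Longitude: minutes = (94.651139 − 94) × 60 = 39.06834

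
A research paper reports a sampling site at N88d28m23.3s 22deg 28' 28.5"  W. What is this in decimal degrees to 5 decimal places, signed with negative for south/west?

φ: 88 + 28/60 + 23.3/3600 = 88.473139
N ⇒ keep positive
Lon: 22 + 28/60 + 28.5/3600 = 22.474583
W → negative

88.47314, -22.47458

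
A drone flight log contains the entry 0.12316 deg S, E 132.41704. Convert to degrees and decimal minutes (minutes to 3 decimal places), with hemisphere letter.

Latitude: fractional part 0.123160 → 7.38960 minutes
Longitude: fractional part 0.417040 → 25.02240 minutes

0° 7.390′ S, 132° 25.022′ E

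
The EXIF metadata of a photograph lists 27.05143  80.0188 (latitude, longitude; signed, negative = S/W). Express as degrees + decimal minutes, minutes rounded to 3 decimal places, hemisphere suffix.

27° 3.086′ N, 80° 1.128′ E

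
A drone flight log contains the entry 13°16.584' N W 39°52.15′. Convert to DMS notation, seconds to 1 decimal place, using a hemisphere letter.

φ: 16.58400′ → 16′ and 0.58400 × 60 = 35.040″
Longitude: fractional minutes 0.15000 × 60 = 9.000″

13°16′35.0″ N, 39°52′9.0″ W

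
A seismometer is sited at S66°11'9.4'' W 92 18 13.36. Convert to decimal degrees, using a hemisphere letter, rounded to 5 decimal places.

φ: 66 + 11/60 + 9.4/3600 = 66.185944
Lon: 92° + 18/60 + 13.36/3600 = 92 + 0.300000 + 0.003711 = 92.303711

66.18594° S, 92.30371° W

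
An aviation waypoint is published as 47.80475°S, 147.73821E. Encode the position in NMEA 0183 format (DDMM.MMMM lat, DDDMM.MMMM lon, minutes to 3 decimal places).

4748.285,S / 14744.293,E

Latitude: fractional part 0.804750 → 48.28500 minutes
Longitude: 147° + 0.738210 × 60 = 147° 44.29260′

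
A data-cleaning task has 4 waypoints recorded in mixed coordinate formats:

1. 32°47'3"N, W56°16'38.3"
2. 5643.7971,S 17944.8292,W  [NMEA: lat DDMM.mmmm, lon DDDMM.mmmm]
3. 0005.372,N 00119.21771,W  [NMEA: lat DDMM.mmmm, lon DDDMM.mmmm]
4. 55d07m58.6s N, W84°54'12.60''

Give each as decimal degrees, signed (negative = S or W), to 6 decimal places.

1. 32.784167, -56.277306
2. -56.729952, -179.747153
3. 0.089533, -1.320295
4. 55.132944, -84.903500

Point 1:
  φ: 32° + 47/60 + 3/3600 = 32 + 0.783333 + 0.000833 = 32.7841667
  N ⇒ keep positive
  λ: 56° + 16/60 + 38.3/3600 = 56 + 0.266667 + 0.010639 = 56.2773056
  W ⇒ negate
Point 2:
  Lat: split at 2 digits → 56° and 43.7971′; 56 + 43.7971/60 = 56.7299517
  S → negative
  Longitude: split at 3 digits → 179° and 44.8292′; 179 + 44.8292/60 = 179.7471533
  W ⇒ negate
Point 3:
  φ: degrees = first 2 digits = 0, minutes = 5.372; 0 + 5.372/60 = 0.0895333
  N ⇒ keep positive
  Lon: split at 3 digits → 001° and 19.21771′; 1 + 19.21771/60 = 1.3202952
  W ⇒ negate
Point 4:
  Latitude: 55° + 7/60 + 58.6/3600 = 55 + 0.116667 + 0.016278 = 55.1329444
  N ⇒ keep positive
  λ: 84° + 54/60 + 12.6/3600 = 84 + 0.900000 + 0.003500 = 84.9035000
  W → negative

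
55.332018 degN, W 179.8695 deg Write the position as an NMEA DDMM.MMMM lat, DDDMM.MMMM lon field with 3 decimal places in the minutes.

Latitude: minutes = (55.332018 − 55) × 60 = 19.92108
λ: minutes = (179.869500 − 179) × 60 = 52.17000

5519.921,N / 17952.170,W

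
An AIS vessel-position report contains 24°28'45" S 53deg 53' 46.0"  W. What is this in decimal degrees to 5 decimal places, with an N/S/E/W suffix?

24.47917° S, 53.89611° W

Latitude: 28′ + 45″ = 28.75000′; 24 + 28.75000/60 = 24.479167
Lon: 53′ + 46″ = 53.76667′; 53 + 53.76667/60 = 53.896111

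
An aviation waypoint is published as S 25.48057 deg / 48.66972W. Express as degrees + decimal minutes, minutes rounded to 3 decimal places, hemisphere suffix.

25° 28.834′ S, 48° 40.183′ W

φ: minutes = (25.480570 − 25) × 60 = 28.83420
Lon: 48° + 0.669720 × 60 = 48° 40.18320′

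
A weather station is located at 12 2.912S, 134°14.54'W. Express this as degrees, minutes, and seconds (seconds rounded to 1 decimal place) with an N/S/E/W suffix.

12°02′54.7″ S, 134°14′32.4″ W

φ: fractional minutes 0.91200 × 60 = 54.720″
Longitude: 14.54000′ → 14′ and 0.54000 × 60 = 32.400″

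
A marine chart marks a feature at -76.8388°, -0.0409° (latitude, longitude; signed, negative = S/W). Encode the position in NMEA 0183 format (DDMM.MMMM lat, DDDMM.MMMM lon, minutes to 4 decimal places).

7650.3280,S / 00002.4540,W

Latitude is negative → S; |value| = 76.838800
Latitude: minutes = (76.838800 − 76) × 60 = 50.328000
Longitude is negative → W; |value| = 0.040900
Lon: 0° + 0.040900 × 60 = 0° 2.454000′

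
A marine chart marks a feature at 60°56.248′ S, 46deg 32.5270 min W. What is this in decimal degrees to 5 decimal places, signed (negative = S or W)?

φ: 56.248′ = 0.937467°; total 60.937467
S ⇒ negate
λ: 46 + 32.527/60 = 46.542117
W → negative

-60.93747, -46.54212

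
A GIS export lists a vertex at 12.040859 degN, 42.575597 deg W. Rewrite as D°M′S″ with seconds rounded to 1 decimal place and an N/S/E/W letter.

Lat: 0.040859 × 60 = 2.45154′ → 2′, remainder × 60 = 27.092″
λ: 0.575597 × 60 = 34.53582′ → 34′, remainder × 60 = 32.149″

12°02′27.1″ N, 42°34′32.1″ W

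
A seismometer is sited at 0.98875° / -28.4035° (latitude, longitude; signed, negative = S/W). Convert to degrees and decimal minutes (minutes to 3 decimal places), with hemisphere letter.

0° 59.325′ N, 28° 24.210′ W

Lat: 0° + 0.988750 × 60 = 0° 59.32500′
Longitude is negative → W; |value| = 28.403500
λ: minutes = (28.403500 − 28) × 60 = 24.21000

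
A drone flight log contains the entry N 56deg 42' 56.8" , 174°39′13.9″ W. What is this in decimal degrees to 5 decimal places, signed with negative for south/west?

Lat: 56 + 42/60 + 56.8/3600 = 56.715778
N ⇒ keep positive
λ: 174 + 39/60 + 13.9/3600 = 174.653861
W → negative

56.71578, -174.65386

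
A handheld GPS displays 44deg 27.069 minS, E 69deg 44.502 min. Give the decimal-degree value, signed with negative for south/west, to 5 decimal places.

-44.45115, 69.74170

Latitude: 44 + 27.069/60 = 44.451150
S ⇒ negate
Lon: 44.502′ = 0.741700°; total 69.741700
E → positive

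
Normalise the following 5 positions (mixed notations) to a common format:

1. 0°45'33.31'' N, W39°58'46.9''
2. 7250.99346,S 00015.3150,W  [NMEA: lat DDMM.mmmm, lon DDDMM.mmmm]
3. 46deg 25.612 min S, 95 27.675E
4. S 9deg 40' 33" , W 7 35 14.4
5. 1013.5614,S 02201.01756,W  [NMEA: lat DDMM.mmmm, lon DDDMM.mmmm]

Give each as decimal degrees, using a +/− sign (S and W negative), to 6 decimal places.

1. 0.759253, -39.979694
2. -72.849891, -0.255250
3. -46.426867, 95.461250
4. -9.675833, -7.587333
5. -10.226023, -22.016959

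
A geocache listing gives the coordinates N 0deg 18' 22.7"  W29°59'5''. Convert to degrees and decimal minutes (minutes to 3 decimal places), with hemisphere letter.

Latitude: seconds/60 = 0.37833; minutes = 18 + 0.37833 = 18.37833
Longitude: seconds/60 = 0.08333; minutes = 59 + 0.08333 = 59.08333

0° 18.378′ N, 29° 59.083′ W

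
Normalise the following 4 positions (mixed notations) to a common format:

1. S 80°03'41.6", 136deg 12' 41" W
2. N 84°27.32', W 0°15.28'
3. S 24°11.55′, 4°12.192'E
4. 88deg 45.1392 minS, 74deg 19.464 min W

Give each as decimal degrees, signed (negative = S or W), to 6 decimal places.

Point 1:
  Latitude: 80 + 3/60 + 41.6/3600 = 80.0615556
  S ⇒ negate
  Longitude: 12′ + 41″ = 12.68333′; 136 + 12.68333/60 = 136.2113889
  W ⇒ negate
Point 2:
  Latitude: 84 + 27.32/60 = 84.4553333
  N → positive
  Lon: 0 + 15.28/60 = 0.2546667
  hemisphere W, so the sign is −
Point 3:
  Latitude: 11.55′ = 0.192500°; total 24.1925000
  S → negative
  λ: 4 + 12.192/60 = 4.2032000
  E ⇒ keep positive
Point 4:
  Latitude: 88 + 45.1392/60 = 88.7523200
  S ⇒ negate
  λ: 74 + 19.464/60 = 74.3244000
  W → negative

1. -80.061556, -136.211389
2. 84.455333, -0.254667
3. -24.192500, 4.203200
4. -88.752320, -74.324400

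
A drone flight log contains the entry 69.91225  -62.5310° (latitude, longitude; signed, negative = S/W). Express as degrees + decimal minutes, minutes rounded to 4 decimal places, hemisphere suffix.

69° 54.7350′ N, 62° 31.8600′ W

φ: 69° + 0.912250 × 60 = 69° 54.735000′
Longitude is negative → W; |value| = 62.531000
Longitude: minutes = (62.531000 − 62) × 60 = 31.860000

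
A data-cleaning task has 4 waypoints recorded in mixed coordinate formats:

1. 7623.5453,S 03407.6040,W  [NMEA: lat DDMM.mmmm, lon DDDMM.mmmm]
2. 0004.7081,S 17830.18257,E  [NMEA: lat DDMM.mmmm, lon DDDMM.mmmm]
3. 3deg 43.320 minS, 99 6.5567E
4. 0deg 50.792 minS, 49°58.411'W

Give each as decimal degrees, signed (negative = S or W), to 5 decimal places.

Point 1:
  Latitude: degrees = first 2 digits = 76, minutes = 23.5453; 76 + 23.5453/60 = 76.392422
  hemisphere S, so the sign is −
  Lon: degrees = first 3 digits = 34, minutes = 7.604; 34 + 7.604/60 = 34.126733
  W → negative
Point 2:
  Lat: degrees = first 2 digits = 0, minutes = 4.7081; 0 + 4.7081/60 = 0.078468
  S → negative
  λ: split at 3 digits → 178° and 30.18257′; 178 + 30.18257/60 = 178.503043
  E → positive
Point 3:
  Latitude: 43.32′ = 0.722000°; total 3.722000
  hemisphere S, so the sign is −
  Lon: 6.5567′ = 0.109278°; total 99.109278
  E → positive
Point 4:
  Lat: 50.792′ = 0.846533°; total 0.846533
  hemisphere S, so the sign is −
  Longitude: 49 + 58.411/60 = 49.973517
  W → negative

1. -76.39242, -34.12673
2. -0.07847, 178.50304
3. -3.72200, 99.10928
4. -0.84653, -49.97352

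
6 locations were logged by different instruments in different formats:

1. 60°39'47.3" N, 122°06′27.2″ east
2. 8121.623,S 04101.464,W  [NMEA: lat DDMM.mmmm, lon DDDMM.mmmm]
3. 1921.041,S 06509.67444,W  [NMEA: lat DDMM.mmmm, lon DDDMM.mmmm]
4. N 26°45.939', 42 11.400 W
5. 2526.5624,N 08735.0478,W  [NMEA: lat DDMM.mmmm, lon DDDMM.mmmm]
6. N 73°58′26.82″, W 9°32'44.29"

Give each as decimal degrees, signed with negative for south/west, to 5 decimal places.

1. 60.66314, 122.10756
2. -81.36038, -41.02440
3. -19.35068, -65.16124
4. 26.76565, -42.19000
5. 25.44271, -87.58413
6. 73.97412, -9.54564

Point 1:
  Latitude: 39′ + 47.3″ = 39.78833′; 60 + 39.78833/60 = 60.663139
  N ⇒ keep positive
  λ: 6′ + 27.2″ = 6.45333′; 122 + 6.45333/60 = 122.107556
  E → positive
Point 2:
  Latitude: degrees = first 2 digits = 81, minutes = 21.623; 81 + 21.623/60 = 81.360383
  S ⇒ negate
  Longitude: degrees = first 3 digits = 41, minutes = 1.464; 41 + 1.464/60 = 41.024400
  W → negative
Point 3:
  Latitude: degrees = first 2 digits = 19, minutes = 21.041; 19 + 21.041/60 = 19.350683
  S → negative
  Lon: degrees = first 3 digits = 65, minutes = 9.67444; 65 + 9.67444/60 = 65.161241
  W → negative
Point 4:
  Lat: 26 + 45.939/60 = 26.765650
  N ⇒ keep positive
  Longitude: 42 + 11.4/60 = 42.190000
  W ⇒ negate
Point 5:
  Lat: split at 2 digits → 25° and 26.5624′; 25 + 26.5624/60 = 25.442707
  N ⇒ keep positive
  Longitude: split at 3 digits → 087° and 35.0478′; 87 + 35.0478/60 = 87.584130
  hemisphere W, so the sign is −
Point 6:
  Latitude: 58′ + 26.82″ = 58.44700′; 73 + 58.44700/60 = 73.974117
  N ⇒ keep positive
  Lon: 9 + 32/60 + 44.29/3600 = 9.545636
  W → negative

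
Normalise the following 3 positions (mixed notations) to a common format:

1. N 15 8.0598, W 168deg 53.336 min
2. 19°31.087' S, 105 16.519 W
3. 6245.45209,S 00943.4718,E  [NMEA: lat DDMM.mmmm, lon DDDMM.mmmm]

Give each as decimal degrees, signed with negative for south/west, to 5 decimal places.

1. 15.13433, -168.88893
2. -19.51812, -105.27532
3. -62.75753, 9.72453

Point 1:
  Latitude: 8.0598′ = 0.134330°; total 15.134330
  N → positive
  λ: 168 + 53.336/60 = 168.888933
  W → negative
Point 2:
  Lat: 31.087′ = 0.518117°; total 19.518117
  S → negative
  Lon: 105 + 16.519/60 = 105.275317
  hemisphere W, so the sign is −
Point 3:
  Latitude: split at 2 digits → 62° and 45.45209′; 62 + 45.45209/60 = 62.757535
  S ⇒ negate
  Lon: split at 3 digits → 009° and 43.4718′; 9 + 43.4718/60 = 9.724530
  E → positive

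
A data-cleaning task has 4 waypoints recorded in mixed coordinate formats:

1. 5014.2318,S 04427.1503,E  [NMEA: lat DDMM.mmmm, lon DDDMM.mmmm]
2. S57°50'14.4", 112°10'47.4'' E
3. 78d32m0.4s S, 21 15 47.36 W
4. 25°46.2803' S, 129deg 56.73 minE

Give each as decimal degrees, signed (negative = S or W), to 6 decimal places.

1. -50.237197, 44.452505
2. -57.837333, 112.179833
3. -78.533444, -21.263156
4. -25.771338, 129.945500

Point 1:
  Latitude: degrees = first 2 digits = 50, minutes = 14.2318; 50 + 14.2318/60 = 50.2371967
  S → negative
  λ: split at 3 digits → 044° and 27.1503′; 44 + 27.1503/60 = 44.4525050
  E → positive
Point 2:
  Lat: 57° + 50/60 + 14.4/3600 = 57 + 0.833333 + 0.004000 = 57.8373333
  S → negative
  λ: 112° + 10/60 + 47.4/3600 = 112 + 0.166667 + 0.013167 = 112.1798333
  E ⇒ keep positive
Point 3:
  φ: 78 + 32/60 + 0.4/3600 = 78.5334444
  hemisphere S, so the sign is −
  λ: 21 + 15/60 + 47.36/3600 = 21.2631556
  W → negative
Point 4:
  Latitude: 46.2803′ = 0.771338°; total 25.7713383
  S ⇒ negate
  Lon: 129 + 56.73/60 = 129.9455000
  E ⇒ keep positive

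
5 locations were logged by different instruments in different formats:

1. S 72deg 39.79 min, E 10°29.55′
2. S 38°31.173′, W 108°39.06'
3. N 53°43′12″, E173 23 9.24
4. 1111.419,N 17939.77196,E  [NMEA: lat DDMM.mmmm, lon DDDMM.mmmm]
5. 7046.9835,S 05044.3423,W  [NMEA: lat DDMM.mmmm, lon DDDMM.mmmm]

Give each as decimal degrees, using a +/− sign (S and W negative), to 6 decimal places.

Point 1:
  φ: 39.79′ = 0.663167°; total 72.6631667
  S → negative
  Longitude: 10 + 29.55/60 = 10.4925000
  E → positive
Point 2:
  Latitude: 38 + 31.173/60 = 38.5195500
  S → negative
  Longitude: 108 + 39.06/60 = 108.6510000
  W → negative
Point 3:
  Latitude: 53 + 43/60 + 12/3600 = 53.7200000
  N → positive
  λ: 173° + 23/60 + 9.24/3600 = 173 + 0.383333 + 0.002567 = 173.3859000
  E ⇒ keep positive
Point 4:
  Lat: degrees = first 2 digits = 11, minutes = 11.419; 11 + 11.419/60 = 11.1903167
  N → positive
  Longitude: degrees = first 3 digits = 179, minutes = 39.77196; 179 + 39.77196/60 = 179.6628660
  E → positive
Point 5:
  φ: degrees = first 2 digits = 70, minutes = 46.9835; 70 + 46.9835/60 = 70.7830583
  S ⇒ negate
  Longitude: split at 3 digits → 050° and 44.3423′; 50 + 44.3423/60 = 50.7390383
  W ⇒ negate

1. -72.663167, 10.492500
2. -38.519550, -108.651000
3. 53.720000, 173.385900
4. 11.190317, 179.662866
5. -70.783058, -50.739038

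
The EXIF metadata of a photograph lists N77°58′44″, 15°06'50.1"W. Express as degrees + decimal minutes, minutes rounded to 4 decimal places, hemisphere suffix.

φ: 58 + 44/60 = 58.733333′
Longitude: 6 + 50.1/60 = 6.835000′

77° 58.7333′ N, 15° 6.8350′ W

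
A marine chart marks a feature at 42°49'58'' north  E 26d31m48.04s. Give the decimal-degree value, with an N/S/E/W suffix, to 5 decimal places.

42.83278° N, 26.53001° E

φ: 42 + 49/60 + 58/3600 = 42.832778
λ: 31′ + 48.04″ = 31.80067′; 26 + 31.80067/60 = 26.530011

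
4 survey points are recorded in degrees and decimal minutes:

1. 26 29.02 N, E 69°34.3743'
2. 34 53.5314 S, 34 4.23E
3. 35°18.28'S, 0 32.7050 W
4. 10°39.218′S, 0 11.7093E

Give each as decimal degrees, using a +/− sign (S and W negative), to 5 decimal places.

1. 26.48367, 69.57291
2. -34.89219, 34.07050
3. -35.30467, -0.54508
4. -10.65363, 0.19516

Point 1:
  Latitude: 26 + 29.02/60 = 26.483667
  N ⇒ keep positive
  λ: 69 + 34.3743/60 = 69.572905
  E → positive
Point 2:
  Lat: 53.5314′ = 0.892190°; total 34.892190
  S → negative
  Lon: 4.23′ = 0.070500°; total 34.070500
  E → positive
Point 3:
  Lat: 18.28′ = 0.304667°; total 35.304667
  hemisphere S, so the sign is −
  Longitude: 32.705′ = 0.545083°; total 0.545083
  W ⇒ negate
Point 4:
  Lat: 10 + 39.218/60 = 10.653633
  hemisphere S, so the sign is −
  λ: 11.7093′ = 0.195155°; total 0.195155
  E ⇒ keep positive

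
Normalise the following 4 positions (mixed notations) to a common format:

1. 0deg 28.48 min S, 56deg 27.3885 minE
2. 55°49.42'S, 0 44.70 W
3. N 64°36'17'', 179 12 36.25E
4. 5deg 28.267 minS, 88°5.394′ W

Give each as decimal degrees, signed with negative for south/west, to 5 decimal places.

1. -0.47467, 56.45648
2. -55.82367, -0.74500
3. 64.60472, 179.21007
4. -5.47112, -88.08990

Point 1:
  φ: 0 + 28.48/60 = 0.474667
  hemisphere S, so the sign is −
  Longitude: 27.3885′ = 0.456475°; total 56.456475
  E ⇒ keep positive
Point 2:
  Lat: 49.42′ = 0.823667°; total 55.823667
  hemisphere S, so the sign is −
  Longitude: 44.7′ = 0.745000°; total 0.745000
  hemisphere W, so the sign is −
Point 3:
  Lat: 64° + 36/60 + 17/3600 = 64 + 0.600000 + 0.004722 = 64.604722
  N → positive
  Longitude: 12′ + 36.25″ = 12.60417′; 179 + 12.60417/60 = 179.210069
  E → positive
Point 4:
  φ: 28.267′ = 0.471117°; total 5.471117
  S ⇒ negate
  Longitude: 5.394′ = 0.089900°; total 88.089900
  W ⇒ negate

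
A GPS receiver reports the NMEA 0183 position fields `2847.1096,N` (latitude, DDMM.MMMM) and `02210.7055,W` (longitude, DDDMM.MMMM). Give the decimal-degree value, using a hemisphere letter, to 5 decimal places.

φ: split at 2 digits → 28° and 47.1096′; 28 + 47.1096/60 = 28.785160
λ: degrees = first 3 digits = 22, minutes = 10.7055; 22 + 10.7055/60 = 22.178425

28.78516° N, 22.17843° W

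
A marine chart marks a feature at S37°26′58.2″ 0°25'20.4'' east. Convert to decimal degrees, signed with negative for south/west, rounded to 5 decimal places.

Lat: 37° + 26/60 + 58.2/3600 = 37 + 0.433333 + 0.016167 = 37.449500
S ⇒ negate
λ: 25′ + 20.4″ = 25.34000′; 0 + 25.34000/60 = 0.422333
E ⇒ keep positive

-37.44950, 0.42233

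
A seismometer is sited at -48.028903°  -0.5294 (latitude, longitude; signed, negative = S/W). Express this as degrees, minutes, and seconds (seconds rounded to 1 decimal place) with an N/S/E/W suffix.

Latitude is negative → S; |value| = 48.028903
Lat: whole degrees 48; 1.73418′ → 1′ and 44.051″
Longitude is negative → W; |value| = 0.529400
Longitude: 0.529400 × 60 = 31.76400′ → 31′, remainder × 60 = 45.840″

48°01′44.1″ S, 0°31′45.8″ W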